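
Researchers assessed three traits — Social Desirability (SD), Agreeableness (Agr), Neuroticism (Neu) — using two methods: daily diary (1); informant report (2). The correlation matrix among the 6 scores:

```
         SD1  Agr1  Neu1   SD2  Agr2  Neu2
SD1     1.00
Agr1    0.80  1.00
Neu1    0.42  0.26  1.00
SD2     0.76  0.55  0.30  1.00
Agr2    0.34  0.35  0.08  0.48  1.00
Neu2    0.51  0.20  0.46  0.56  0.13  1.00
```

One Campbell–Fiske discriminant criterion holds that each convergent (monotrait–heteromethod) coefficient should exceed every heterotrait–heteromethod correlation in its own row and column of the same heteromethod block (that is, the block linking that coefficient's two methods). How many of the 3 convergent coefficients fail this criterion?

2

Convergent coefficients and their comparison sets:
SD (methods 1·2): 0.76 vs {0.34, 0.55, 0.51, 0.30} → pass.
Agr (methods 1·2): 0.35 vs {0.55, 0.34, 0.20, 0.08} → fail.
Neu (methods 1·2): 0.46 vs {0.30, 0.51, 0.08, 0.20} → fail.
2 of 3 fail.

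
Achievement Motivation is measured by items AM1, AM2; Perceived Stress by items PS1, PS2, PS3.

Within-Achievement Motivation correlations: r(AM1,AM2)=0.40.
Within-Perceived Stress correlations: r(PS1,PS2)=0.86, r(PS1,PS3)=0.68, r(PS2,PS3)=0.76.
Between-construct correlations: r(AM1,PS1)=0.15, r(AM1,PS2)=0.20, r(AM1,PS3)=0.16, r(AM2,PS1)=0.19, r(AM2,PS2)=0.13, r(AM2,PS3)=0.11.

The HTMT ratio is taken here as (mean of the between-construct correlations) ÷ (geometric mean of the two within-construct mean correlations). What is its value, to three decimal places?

Between-construct mean = 0.94/6 = 0.1567.
Mean within-AM = 0.40/1 = 0.4000; mean within-PS = 2.30/3 = 0.7667.
Geometric mean = √(0.4000 × 0.7667) = 0.5538.
HTMT = 0.1567 / 0.5538 = 0.283.

0.283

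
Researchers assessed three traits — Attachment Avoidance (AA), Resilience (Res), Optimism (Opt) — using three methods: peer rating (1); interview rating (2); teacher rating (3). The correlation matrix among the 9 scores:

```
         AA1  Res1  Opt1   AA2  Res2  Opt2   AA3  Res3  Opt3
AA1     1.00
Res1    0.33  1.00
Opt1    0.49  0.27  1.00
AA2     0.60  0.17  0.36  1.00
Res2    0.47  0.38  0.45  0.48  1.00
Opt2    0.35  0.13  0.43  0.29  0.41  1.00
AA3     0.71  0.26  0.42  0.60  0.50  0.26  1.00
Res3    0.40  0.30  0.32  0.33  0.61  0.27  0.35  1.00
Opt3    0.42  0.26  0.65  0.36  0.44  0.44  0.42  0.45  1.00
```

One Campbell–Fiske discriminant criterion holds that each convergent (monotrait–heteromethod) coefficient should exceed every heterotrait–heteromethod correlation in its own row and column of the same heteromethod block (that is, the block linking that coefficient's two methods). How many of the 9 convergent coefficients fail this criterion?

Each convergent coefficient versus the relevant comparison correlations:
AA (methods 1·2): 0.60 vs {0.47, 0.17, 0.35, 0.36} → pass.
AA (methods 1·3): 0.71 vs {0.40, 0.26, 0.42, 0.42} → pass.
AA (methods 2·3): 0.60 vs {0.33, 0.50, 0.36, 0.26} → pass.
Res (methods 1·2): 0.38 vs {0.17, 0.47, 0.13, 0.45} → fail.
Res (methods 1·3): 0.30 vs {0.26, 0.40, 0.26, 0.32} → fail.
Res (methods 2·3): 0.61 vs {0.50, 0.33, 0.44, 0.27} → pass.
Opt (methods 1·2): 0.43 vs {0.36, 0.35, 0.45, 0.13} → fail.
Opt (methods 1·3): 0.65 vs {0.42, 0.42, 0.32, 0.26} → pass.
Opt (methods 2·3): 0.44 vs {0.26, 0.36, 0.27, 0.44} → fail.
4 of 9 fail.

4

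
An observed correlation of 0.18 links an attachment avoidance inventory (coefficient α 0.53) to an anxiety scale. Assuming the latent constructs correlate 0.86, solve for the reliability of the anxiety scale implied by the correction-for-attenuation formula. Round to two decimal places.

0.08

r_true = r_obs / √(r_xx · r_yy) ⇒ 0.86 = 0.18 / √(0.53 · r_yy).
√(0.53 · r_yy) = 0.18 / 0.86 = 0.2093; 0.53 · r_yy = 0.0438; r_yy = 0.0438 / 0.53 ≈ 0.08.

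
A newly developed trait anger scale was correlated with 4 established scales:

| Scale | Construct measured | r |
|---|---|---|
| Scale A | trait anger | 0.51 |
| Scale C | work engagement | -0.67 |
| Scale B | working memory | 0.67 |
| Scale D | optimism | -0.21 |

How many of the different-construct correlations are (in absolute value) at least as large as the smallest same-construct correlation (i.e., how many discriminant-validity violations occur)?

2

Convergent (same construct = trait anger): Scale A.
Smallest convergent = 0.51. Discriminant |r|: 0.67, 0.67, 0.21; count ≥ 0.51 → 2.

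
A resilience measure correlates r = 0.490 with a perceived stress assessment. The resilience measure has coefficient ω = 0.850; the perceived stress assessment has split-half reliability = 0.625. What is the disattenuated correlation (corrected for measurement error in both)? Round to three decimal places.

0.672

r_true = r_obs / √(r_xx · r_yy) = 0.490 / √(0.850 × 0.625) = 0.490 / √0.531250 = 0.490 / 0.7289 ≈ 0.672.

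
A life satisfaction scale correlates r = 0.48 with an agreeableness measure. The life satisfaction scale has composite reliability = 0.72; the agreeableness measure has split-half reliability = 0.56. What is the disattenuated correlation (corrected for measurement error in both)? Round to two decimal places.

0.76

r_true = r_obs / √(r_xx · r_yy) = 0.48 / √(0.72 × 0.56) = 0.48 / √0.4032 = 0.48 / 0.6350 ≈ 0.76.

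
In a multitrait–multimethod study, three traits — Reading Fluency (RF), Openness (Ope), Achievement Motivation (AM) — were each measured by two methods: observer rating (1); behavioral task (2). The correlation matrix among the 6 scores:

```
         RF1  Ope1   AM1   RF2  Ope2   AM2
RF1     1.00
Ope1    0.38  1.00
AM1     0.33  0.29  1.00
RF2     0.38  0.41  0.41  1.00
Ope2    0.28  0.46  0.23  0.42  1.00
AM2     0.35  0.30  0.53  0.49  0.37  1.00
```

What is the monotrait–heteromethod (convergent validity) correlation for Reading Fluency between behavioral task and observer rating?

Same trait (RF), different methods: r(RF2, RF1) = 0.38.

0.38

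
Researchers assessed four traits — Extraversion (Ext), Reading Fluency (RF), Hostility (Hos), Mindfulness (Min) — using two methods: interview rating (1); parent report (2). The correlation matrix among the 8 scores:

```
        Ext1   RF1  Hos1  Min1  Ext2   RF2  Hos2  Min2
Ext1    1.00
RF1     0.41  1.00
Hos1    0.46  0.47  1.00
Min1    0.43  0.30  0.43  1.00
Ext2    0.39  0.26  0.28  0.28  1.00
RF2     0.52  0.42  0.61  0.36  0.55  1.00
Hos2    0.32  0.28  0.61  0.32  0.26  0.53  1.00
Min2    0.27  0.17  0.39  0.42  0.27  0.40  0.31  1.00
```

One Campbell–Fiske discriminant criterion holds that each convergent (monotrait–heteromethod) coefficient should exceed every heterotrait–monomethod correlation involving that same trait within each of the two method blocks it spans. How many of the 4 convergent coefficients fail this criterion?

Checking each validity diagonal entry against its comparison values:
Ext (methods 1·2): 0.39 vs {0.41, 0.55, 0.46, 0.26, 0.43, 0.27} → fail.
RF (methods 1·2): 0.42 vs {0.41, 0.55, 0.47, 0.53, 0.30, 0.40} → fail.
Hos (methods 1·2): 0.61 vs {0.46, 0.26, 0.47, 0.53, 0.43, 0.31} → pass.
Min (methods 1·2): 0.42 vs {0.43, 0.27, 0.30, 0.40, 0.43, 0.31} → fail.
3 of 4 fail.

3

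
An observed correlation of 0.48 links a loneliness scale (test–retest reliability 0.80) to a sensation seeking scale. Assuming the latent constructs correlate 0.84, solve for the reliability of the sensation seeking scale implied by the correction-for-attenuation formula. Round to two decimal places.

0.41

r_true = r_obs / √(r_xx · r_yy) ⇒ 0.84 = 0.48 / √(0.80 · r_yy).
√(0.80 · r_yy) = 0.48 / 0.84 = 0.5714; 0.80 · r_yy = 0.3265; r_yy = 0.3265 / 0.80 ≈ 0.41.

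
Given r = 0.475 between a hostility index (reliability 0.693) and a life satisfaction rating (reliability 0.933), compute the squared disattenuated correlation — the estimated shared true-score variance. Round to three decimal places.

Disattenuated r = 0.475 / √(0.693 × 0.933) = 0.475 / 0.8041 = 0.5907.
Shared true-score variance = 0.5907² = 0.3489 ≈ 0.349.

0.349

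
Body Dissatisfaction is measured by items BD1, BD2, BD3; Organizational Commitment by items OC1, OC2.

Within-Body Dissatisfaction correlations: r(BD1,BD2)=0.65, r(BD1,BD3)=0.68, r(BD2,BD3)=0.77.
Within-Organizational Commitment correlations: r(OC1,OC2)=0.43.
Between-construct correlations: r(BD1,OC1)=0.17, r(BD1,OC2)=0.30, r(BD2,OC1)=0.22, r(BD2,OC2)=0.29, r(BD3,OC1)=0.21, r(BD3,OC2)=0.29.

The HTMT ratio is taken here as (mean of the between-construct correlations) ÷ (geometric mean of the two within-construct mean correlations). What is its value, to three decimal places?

0.450

Between-construct mean = 1.48/6 = 0.2467.
Mean within-BD = 2.10/3 = 0.7000; mean within-OC = 0.43/1 = 0.4300.
Geometric mean = √(0.7000 × 0.4300) = 0.5486.
HTMT = 0.2467 / 0.5486 = 0.450.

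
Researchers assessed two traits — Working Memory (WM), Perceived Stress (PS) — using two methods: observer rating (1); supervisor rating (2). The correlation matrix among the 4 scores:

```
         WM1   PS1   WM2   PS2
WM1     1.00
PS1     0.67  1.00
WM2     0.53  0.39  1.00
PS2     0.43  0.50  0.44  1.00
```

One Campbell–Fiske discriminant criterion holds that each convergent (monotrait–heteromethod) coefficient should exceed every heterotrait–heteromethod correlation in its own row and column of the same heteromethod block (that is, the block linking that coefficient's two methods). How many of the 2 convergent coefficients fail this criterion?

Each convergent coefficient versus the relevant comparison correlations:
WM (methods 1·2): 0.53 vs {0.43, 0.39} → pass.
PS (methods 1·2): 0.50 vs {0.39, 0.43} → pass.
0 of 2 fail.

0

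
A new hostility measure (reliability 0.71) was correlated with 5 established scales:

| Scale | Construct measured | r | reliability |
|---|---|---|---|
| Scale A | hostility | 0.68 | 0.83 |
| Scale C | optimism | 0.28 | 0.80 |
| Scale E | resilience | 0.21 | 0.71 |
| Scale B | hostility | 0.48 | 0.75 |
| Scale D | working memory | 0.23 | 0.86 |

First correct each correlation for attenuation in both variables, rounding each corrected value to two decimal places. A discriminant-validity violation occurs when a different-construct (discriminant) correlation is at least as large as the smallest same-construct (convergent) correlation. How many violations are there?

0

Disattenuated r (r / √(r_scale · r_new)):
  Scale A (conv): 0.68 / √(0.83·0.71) = 0.89
  Scale C (disc): 0.28 / √(0.80·0.71) = 0.37
  Scale E (disc): 0.21 / √(0.71·0.71) = 0.30
  Scale B (conv): 0.48 / √(0.75·0.71) = 0.66
  Scale D (disc): 0.23 / √(0.86·0.71) = 0.29
Smallest convergent = 0.66. Discriminant values: 0.37, 0.30, 0.29; count ≥ 0.66 → 0.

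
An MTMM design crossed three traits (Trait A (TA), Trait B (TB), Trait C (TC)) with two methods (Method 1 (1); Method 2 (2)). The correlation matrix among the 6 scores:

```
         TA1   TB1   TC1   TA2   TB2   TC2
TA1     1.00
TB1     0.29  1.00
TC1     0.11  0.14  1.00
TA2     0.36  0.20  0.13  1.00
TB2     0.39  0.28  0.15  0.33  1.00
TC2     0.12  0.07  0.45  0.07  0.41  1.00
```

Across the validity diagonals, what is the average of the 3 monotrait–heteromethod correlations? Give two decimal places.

Convergent values: 0.36, 0.28, 0.45; mean = 1.09/3 = 0.36.

0.36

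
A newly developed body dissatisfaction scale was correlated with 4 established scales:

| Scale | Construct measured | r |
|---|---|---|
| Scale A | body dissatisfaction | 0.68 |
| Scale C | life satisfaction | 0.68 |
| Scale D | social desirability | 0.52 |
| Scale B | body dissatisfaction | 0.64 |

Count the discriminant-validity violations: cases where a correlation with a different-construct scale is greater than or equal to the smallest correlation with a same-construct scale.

Convergent (same construct = body dissatisfaction): Scale A, Scale B.
Smallest convergent = 0.64. Discriminant values: 0.68, 0.52; count ≥ 0.64 → 1.

1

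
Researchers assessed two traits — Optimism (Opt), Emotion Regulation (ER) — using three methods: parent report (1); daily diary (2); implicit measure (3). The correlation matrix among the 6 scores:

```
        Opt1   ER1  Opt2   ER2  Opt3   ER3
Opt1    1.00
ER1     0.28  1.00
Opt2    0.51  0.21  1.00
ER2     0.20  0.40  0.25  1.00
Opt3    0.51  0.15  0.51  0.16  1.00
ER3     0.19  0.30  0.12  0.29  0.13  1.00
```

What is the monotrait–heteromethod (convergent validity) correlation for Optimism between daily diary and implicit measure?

Same trait (Opt), different methods: r(Opt2, Opt3) = 0.51.

0.51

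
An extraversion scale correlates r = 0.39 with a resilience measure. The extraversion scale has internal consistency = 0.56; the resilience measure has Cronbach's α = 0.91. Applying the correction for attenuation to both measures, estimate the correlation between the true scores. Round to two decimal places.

0.55

r_true = r_obs / √(r_xx · r_yy) = 0.39 / √(0.56 × 0.91) = 0.39 / √0.5096 = 0.39 / 0.7139 ≈ 0.55.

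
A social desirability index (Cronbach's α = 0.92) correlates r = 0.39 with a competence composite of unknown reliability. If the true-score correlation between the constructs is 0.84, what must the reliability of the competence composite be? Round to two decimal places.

r_true = r_obs / √(r_xx · r_yy) ⇒ 0.84 = 0.39 / √(0.92 · r_yy).
√(0.92 · r_yy) = 0.39 / 0.84 = 0.4643; 0.92 · r_yy = 0.2156; r_yy = 0.2156 / 0.92 ≈ 0.23.

0.23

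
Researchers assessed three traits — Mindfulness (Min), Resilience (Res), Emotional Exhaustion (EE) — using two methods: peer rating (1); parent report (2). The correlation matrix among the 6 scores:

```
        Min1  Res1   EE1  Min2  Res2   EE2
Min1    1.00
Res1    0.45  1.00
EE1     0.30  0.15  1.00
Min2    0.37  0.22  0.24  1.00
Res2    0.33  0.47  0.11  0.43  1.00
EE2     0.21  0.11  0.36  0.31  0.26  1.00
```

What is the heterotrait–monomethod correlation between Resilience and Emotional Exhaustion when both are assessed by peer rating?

Different traits, same method: r(Res1, EE1) = 0.15.

0.15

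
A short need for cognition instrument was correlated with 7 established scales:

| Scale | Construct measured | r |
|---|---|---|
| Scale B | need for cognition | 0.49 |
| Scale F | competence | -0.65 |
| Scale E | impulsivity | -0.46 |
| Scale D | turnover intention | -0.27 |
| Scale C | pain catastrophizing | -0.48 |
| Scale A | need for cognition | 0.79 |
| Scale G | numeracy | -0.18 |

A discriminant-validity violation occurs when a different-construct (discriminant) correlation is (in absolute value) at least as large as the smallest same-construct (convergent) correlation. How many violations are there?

1

Convergent (same construct = need for cognition): Scale B, Scale A.
Smallest convergent = 0.49. Discriminant |r|: 0.65, 0.46, 0.27, 0.48, 0.18; count ≥ 0.49 → 1.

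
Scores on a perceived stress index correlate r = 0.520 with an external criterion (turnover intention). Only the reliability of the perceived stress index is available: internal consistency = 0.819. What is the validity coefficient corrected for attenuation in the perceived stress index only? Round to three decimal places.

0.575

Single correction: r_c = r_obs / √r_xx = 0.520 / √0.819 = 0.520 / 0.9050 ≈ 0.575.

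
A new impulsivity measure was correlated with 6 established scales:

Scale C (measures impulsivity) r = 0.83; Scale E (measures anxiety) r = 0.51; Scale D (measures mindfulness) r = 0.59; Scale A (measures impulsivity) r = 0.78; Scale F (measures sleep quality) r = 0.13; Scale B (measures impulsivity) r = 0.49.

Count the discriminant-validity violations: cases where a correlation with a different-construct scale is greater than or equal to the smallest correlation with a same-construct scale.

2

Convergent (same construct = impulsivity): Scale C, Scale A, Scale B.
Smallest convergent = 0.49. Discriminant values: 0.51, 0.59, 0.13; count ≥ 0.49 → 2.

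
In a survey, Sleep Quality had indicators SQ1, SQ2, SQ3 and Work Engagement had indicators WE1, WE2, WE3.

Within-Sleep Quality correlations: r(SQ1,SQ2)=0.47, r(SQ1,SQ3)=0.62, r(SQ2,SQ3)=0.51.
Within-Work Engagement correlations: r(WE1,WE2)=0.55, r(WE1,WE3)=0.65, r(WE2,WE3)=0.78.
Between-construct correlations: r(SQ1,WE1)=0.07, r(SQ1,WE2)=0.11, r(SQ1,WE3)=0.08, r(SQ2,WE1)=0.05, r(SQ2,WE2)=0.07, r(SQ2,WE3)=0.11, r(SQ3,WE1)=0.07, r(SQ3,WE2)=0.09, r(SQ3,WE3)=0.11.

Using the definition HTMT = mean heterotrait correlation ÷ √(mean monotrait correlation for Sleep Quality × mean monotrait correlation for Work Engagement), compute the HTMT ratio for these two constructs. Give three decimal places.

Between-construct mean = 0.76/9 = 0.0844.
Mean within-SQ = 1.60/3 = 0.5333; mean within-WE = 1.98/3 = 0.6600.
Geometric mean = √(0.5333 × 0.6600) = 0.5933.
HTMT = 0.0844 / 0.5933 = 0.142.

0.142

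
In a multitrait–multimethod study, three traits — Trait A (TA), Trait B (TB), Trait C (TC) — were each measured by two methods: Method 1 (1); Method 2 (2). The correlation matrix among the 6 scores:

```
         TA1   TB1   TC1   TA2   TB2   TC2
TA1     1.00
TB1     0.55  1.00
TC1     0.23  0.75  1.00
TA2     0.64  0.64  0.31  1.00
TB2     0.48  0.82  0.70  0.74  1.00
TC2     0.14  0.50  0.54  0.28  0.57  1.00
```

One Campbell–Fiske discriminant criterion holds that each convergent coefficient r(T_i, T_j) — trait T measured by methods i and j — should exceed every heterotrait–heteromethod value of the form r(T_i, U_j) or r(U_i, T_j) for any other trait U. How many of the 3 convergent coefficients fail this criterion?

2

Convergent coefficients and their comparison sets:
TA (methods 1·2): 0.64 vs {0.48, 0.64, 0.14, 0.31} → fail.
TB (methods 1·2): 0.82 vs {0.64, 0.48, 0.50, 0.70} → pass.
TC (methods 1·2): 0.54 vs {0.31, 0.14, 0.70, 0.50} → fail.
2 of 3 fail.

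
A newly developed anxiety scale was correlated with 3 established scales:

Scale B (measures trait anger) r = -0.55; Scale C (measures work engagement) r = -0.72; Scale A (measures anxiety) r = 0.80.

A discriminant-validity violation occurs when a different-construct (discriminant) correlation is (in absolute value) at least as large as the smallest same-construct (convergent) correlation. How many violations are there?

Convergent (same construct = anxiety): Scale A.
Smallest convergent = 0.80. Discriminant |r|: 0.55, 0.72; count ≥ 0.80 → 0.

0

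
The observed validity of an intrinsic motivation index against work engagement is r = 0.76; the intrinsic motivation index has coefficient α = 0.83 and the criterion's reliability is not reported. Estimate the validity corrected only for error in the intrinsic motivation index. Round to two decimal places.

Single correction: r_c = r_obs / √r_xx = 0.76 / √0.83 = 0.76 / 0.9110 ≈ 0.83.

0.83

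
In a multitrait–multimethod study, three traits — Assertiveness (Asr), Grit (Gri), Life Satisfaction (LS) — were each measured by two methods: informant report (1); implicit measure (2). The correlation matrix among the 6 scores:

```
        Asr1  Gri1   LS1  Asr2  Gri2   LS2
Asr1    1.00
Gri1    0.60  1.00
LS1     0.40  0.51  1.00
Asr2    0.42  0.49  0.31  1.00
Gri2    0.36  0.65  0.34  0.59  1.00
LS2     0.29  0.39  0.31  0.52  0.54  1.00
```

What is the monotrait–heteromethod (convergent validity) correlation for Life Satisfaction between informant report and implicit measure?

Same trait (LS), different methods: r(LS1, LS2) = 0.31.

0.31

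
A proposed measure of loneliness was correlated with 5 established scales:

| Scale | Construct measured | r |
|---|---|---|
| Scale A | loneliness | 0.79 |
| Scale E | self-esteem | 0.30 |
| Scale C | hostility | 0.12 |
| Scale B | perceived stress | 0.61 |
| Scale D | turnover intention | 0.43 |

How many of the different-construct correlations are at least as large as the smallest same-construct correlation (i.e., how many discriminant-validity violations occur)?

Convergent (same construct = loneliness): Scale A.
Smallest convergent = 0.79. Discriminant values: 0.30, 0.12, 0.61, 0.43; count ≥ 0.79 → 0.

0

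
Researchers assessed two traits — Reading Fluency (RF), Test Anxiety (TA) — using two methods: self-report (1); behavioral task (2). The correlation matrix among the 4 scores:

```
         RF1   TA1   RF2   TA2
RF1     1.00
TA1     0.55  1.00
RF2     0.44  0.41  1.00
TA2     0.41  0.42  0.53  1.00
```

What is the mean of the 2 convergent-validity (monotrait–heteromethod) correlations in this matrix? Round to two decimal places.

Convergent values: 0.44, 0.42; mean = 0.86/2 = 0.43.

0.43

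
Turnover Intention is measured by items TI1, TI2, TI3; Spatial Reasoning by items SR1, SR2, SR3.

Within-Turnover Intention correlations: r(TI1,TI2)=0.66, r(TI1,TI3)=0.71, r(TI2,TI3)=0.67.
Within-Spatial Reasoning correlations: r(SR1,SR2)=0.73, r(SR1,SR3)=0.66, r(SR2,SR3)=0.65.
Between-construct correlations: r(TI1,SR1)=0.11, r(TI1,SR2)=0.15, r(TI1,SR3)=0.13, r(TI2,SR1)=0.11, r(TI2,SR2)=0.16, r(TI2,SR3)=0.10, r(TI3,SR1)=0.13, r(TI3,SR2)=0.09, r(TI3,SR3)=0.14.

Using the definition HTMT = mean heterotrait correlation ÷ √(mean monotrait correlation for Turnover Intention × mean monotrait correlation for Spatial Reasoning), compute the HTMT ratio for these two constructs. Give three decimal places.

Mean heterotrait r = 1.12/9 = 0.1244.
Mean within-TI = 2.04/3 = 0.6800; mean within-SR = 2.04/3 = 0.6800.
Geometric mean = √(0.6800 × 0.6800) = 0.6800.
HTMT = 0.1244 / 0.6800 = 0.183.

0.183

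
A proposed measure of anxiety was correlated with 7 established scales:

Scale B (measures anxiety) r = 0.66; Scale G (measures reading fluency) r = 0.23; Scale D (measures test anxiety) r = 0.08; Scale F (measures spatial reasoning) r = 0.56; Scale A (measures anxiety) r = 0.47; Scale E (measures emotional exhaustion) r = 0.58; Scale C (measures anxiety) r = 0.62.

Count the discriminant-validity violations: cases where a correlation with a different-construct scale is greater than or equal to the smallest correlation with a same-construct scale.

2

Convergent (same construct = anxiety): Scale B, Scale A, Scale C.
Smallest convergent = 0.47. Discriminant values: 0.23, 0.08, 0.56, 0.58; count ≥ 0.47 → 2.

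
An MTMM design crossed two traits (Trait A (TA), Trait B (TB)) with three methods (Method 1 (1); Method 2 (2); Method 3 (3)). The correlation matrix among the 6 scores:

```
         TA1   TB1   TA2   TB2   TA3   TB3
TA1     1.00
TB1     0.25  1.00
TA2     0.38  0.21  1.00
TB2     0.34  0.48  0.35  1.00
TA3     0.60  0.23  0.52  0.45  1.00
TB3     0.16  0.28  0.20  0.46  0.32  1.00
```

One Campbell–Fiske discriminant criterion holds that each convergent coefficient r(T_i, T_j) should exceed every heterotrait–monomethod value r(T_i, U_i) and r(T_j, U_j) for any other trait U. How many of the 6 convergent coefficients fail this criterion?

1

Each convergent coefficient versus the relevant comparison correlations:
TA (methods 1·2): 0.38 vs {0.25, 0.35} → pass.
TA (methods 1·3): 0.60 vs {0.25, 0.32} → pass.
TA (methods 2·3): 0.52 vs {0.35, 0.32} → pass.
TB (methods 1·2): 0.48 vs {0.25, 0.35} → pass.
TB (methods 1·3): 0.28 vs {0.25, 0.32} → fail.
TB (methods 2·3): 0.46 vs {0.35, 0.32} → pass.
1 of 6 fail.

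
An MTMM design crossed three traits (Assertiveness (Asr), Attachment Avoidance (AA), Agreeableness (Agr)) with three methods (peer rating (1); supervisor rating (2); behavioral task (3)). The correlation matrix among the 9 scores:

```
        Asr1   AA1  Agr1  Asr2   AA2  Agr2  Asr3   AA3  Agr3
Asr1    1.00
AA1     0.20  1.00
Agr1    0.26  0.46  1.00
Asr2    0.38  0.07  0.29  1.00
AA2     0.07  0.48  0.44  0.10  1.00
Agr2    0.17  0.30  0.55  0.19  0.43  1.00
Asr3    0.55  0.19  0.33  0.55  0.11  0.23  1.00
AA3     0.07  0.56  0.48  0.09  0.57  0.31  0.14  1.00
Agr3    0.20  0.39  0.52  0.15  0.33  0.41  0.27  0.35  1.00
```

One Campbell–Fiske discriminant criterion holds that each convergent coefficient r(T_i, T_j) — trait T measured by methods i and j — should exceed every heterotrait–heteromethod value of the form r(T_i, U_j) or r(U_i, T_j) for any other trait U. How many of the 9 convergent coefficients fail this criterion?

0

Checking each validity diagonal entry against its comparison values:
Asr (methods 1·2): 0.38 vs {0.07, 0.07, 0.17, 0.29} → pass.
Asr (methods 1·3): 0.55 vs {0.07, 0.19, 0.20, 0.33} → pass.
Asr (methods 2·3): 0.55 vs {0.09, 0.11, 0.15, 0.23} → pass.
AA (methods 1·2): 0.48 vs {0.07, 0.07, 0.30, 0.44} → pass.
AA (methods 1·3): 0.56 vs {0.19, 0.07, 0.39, 0.48} → pass.
AA (methods 2·3): 0.57 vs {0.11, 0.09, 0.33, 0.31} → pass.
Agr (methods 1·2): 0.55 vs {0.29, 0.17, 0.44, 0.30} → pass.
Agr (methods 1·3): 0.52 vs {0.33, 0.20, 0.48, 0.39} → pass.
Agr (methods 2·3): 0.41 vs {0.23, 0.15, 0.31, 0.33} → pass.
0 of 9 fail.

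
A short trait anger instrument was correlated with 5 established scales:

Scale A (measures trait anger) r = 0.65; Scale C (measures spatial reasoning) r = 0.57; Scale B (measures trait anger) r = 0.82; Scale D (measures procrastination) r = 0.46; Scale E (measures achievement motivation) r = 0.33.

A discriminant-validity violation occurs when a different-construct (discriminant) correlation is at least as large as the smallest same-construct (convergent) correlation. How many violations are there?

0

Convergent (same construct = trait anger): Scale A, Scale B.
Smallest convergent = 0.65. Discriminant values: 0.57, 0.46, 0.33; count ≥ 0.65 → 0.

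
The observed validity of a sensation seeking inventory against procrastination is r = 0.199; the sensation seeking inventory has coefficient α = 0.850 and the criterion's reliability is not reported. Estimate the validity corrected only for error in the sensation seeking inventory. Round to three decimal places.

Single correction: r_c = r_obs / √r_xx = 0.199 / √0.850 = 0.199 / 0.9220 ≈ 0.216.

0.216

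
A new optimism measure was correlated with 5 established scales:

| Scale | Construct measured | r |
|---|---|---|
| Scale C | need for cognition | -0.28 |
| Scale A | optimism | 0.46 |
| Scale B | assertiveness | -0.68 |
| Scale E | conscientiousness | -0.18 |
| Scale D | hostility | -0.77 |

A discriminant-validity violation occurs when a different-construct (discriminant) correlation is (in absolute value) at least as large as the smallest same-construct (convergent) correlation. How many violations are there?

2

Convergent (same construct = optimism): Scale A.
Smallest convergent = 0.46. Discriminant |r|: 0.28, 0.68, 0.18, 0.77; count ≥ 0.46 → 2.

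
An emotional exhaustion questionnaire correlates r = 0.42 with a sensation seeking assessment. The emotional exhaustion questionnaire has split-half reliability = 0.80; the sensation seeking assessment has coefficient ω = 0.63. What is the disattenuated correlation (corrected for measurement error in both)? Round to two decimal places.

r_true = r_obs / √(r_xx · r_yy) = 0.42 / √(0.80 × 0.63) = 0.42 / √0.5040 = 0.42 / 0.7099 ≈ 0.59.

0.59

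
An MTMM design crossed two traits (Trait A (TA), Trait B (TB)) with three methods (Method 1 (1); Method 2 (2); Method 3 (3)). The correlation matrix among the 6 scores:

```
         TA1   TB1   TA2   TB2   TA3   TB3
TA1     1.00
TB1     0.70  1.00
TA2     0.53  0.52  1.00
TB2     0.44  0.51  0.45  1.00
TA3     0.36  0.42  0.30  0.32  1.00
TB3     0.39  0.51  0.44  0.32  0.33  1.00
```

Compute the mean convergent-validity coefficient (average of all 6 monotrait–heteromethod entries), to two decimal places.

0.42

Convergent values: 0.53, 0.36, 0.30, 0.51, 0.51, 0.32; mean = 2.53/6 = 0.42.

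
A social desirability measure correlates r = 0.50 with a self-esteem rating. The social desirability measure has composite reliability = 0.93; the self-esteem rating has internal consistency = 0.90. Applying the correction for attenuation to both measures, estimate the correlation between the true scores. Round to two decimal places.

r_true = r_obs / √(r_xx · r_yy) = 0.50 / √(0.93 × 0.90) = 0.50 / √0.8370 = 0.50 / 0.9149 ≈ 0.55.

0.55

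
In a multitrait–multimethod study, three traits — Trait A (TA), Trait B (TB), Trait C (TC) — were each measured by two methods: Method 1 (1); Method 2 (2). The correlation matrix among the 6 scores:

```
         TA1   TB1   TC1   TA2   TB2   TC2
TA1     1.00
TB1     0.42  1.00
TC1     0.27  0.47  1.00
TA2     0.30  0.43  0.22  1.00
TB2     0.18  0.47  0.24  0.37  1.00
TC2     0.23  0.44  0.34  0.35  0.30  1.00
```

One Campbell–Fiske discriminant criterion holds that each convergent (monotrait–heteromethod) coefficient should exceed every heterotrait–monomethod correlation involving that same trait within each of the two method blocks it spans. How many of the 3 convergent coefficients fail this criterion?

Checking each validity diagonal entry against its comparison values:
TA (methods 1·2): 0.30 vs {0.42, 0.37, 0.27, 0.35} → fail.
TB (methods 1·2): 0.47 vs {0.42, 0.37, 0.47, 0.30} → fail.
TC (methods 1·2): 0.34 vs {0.27, 0.35, 0.47, 0.30} → fail.
3 of 3 fail.

3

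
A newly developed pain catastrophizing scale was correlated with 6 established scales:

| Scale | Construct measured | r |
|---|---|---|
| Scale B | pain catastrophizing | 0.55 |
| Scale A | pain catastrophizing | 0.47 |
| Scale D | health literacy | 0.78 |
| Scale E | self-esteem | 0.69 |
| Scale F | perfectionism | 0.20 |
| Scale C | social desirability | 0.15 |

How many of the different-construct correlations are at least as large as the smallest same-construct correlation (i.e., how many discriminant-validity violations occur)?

2

Convergent (same construct = pain catastrophizing): Scale B, Scale A.
Smallest convergent = 0.47. Discriminant values: 0.78, 0.69, 0.20, 0.15; count ≥ 0.47 → 2.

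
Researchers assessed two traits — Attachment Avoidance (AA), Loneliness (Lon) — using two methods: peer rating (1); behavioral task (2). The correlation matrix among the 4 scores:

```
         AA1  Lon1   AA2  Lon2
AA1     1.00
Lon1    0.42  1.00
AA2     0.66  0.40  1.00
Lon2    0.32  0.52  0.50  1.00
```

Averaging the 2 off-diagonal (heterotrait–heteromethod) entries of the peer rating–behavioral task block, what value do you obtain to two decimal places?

0.36

HTHM values (method 1 × method 2): 0.32, 0.40; mean = 0.72/2 = 0.36.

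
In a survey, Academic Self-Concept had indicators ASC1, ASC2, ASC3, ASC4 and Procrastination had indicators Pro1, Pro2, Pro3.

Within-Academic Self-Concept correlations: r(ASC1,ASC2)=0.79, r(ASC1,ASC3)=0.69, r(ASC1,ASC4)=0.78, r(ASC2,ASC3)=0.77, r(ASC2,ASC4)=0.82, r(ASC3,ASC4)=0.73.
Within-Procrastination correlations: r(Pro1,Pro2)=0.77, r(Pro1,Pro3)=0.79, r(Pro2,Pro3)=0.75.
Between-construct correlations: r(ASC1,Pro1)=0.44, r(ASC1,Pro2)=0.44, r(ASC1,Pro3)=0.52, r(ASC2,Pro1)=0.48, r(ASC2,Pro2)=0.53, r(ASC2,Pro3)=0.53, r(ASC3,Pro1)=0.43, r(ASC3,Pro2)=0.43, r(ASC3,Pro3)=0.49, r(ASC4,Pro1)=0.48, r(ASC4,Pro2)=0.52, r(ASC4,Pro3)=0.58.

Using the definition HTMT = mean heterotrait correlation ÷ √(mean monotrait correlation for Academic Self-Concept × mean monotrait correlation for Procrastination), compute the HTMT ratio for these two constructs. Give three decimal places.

Mean heterotrait r = 5.87/12 = 0.4892.
Mean within-ASC = 4.58/6 = 0.7633; mean within-Pro = 2.31/3 = 0.7700.
Geometric mean = √(0.7633 × 0.7700) = 0.7666.
HTMT = 0.4892 / 0.7666 = 0.638.

0.638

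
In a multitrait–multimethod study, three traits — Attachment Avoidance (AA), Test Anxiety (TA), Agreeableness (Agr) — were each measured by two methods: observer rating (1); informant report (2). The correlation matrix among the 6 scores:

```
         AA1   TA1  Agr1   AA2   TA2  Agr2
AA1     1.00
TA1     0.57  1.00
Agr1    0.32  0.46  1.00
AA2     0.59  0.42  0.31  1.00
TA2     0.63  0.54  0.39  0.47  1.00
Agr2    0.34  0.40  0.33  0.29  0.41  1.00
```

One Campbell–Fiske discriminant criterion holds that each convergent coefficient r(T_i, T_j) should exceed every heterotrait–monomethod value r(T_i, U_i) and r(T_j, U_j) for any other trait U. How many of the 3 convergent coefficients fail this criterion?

Each convergent coefficient versus the relevant comparison correlations:
AA (methods 1·2): 0.59 vs {0.57, 0.47, 0.32, 0.29} → pass.
TA (methods 1·2): 0.54 vs {0.57, 0.47, 0.46, 0.41} → fail.
Agr (methods 1·2): 0.33 vs {0.32, 0.29, 0.46, 0.41} → fail.
2 of 3 fail.

2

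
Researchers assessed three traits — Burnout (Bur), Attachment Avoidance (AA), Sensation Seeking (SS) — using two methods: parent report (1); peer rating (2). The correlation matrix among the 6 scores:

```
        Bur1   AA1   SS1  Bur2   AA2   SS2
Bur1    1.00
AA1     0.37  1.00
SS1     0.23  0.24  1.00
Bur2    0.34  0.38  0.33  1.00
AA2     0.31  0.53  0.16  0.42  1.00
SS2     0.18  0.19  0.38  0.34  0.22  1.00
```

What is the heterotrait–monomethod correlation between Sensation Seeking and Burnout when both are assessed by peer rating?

Different traits, same method: r(SS2, Bur2) = 0.34.

0.34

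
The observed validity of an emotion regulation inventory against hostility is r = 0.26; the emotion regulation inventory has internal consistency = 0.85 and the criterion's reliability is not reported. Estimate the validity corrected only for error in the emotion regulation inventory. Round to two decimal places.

0.28

Single correction: r_c = r_obs / √r_xx = 0.26 / √0.85 = 0.26 / 0.9220 ≈ 0.28.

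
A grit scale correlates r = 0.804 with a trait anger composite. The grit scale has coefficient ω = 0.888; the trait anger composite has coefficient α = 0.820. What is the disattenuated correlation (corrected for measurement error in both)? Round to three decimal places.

r_true = r_obs / √(r_xx · r_yy) = 0.804 / √(0.888 × 0.820) = 0.804 / √0.728160 = 0.804 / 0.8533 ≈ 0.942.

0.942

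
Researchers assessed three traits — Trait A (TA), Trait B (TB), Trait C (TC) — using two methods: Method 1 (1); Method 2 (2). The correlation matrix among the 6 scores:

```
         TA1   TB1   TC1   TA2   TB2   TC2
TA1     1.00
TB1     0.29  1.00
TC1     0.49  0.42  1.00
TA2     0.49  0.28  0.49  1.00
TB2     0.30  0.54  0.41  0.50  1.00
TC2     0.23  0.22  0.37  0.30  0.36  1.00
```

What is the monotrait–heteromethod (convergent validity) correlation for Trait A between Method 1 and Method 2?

0.49

Same trait (TA), different methods: r(TA1, TA2) = 0.49.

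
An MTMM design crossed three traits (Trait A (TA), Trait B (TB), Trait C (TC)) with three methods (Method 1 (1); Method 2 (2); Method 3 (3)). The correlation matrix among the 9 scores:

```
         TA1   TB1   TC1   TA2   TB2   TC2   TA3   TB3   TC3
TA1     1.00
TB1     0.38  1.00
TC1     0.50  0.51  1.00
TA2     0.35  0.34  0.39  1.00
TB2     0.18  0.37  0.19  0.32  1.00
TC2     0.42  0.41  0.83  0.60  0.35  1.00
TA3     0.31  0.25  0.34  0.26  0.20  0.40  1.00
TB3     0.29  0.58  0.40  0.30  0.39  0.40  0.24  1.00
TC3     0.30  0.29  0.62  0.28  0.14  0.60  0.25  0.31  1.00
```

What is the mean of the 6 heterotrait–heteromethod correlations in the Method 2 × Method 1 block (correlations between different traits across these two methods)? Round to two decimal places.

0.32

HTHM values (method 2 × method 1): 0.34, 0.39, 0.18, 0.19, 0.42, 0.41; mean = 1.93/6 = 0.32.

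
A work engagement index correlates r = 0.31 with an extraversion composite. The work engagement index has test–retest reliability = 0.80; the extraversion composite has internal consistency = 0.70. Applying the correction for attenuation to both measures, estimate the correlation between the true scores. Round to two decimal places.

r_true = r_obs / √(r_xx · r_yy) = 0.31 / √(0.80 × 0.70) = 0.31 / √0.5600 = 0.31 / 0.7483 ≈ 0.41.

0.41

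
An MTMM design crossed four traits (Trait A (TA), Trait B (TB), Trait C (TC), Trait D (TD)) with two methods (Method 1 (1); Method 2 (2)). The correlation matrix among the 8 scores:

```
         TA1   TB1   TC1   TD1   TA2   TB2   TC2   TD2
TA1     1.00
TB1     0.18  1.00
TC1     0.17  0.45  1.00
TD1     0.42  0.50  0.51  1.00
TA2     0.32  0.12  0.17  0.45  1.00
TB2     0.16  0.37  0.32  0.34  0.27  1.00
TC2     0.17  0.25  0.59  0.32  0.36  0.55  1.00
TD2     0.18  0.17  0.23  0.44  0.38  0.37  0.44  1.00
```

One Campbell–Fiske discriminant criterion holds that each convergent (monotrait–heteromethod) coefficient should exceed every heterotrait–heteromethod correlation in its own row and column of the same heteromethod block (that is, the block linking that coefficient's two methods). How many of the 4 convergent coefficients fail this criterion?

2

Checking each validity diagonal entry against its comparison values:
TA (methods 1·2): 0.32 vs {0.16, 0.12, 0.17, 0.17, 0.18, 0.45} → fail.
TB (methods 1·2): 0.37 vs {0.12, 0.16, 0.25, 0.32, 0.17, 0.34} → pass.
TC (methods 1·2): 0.59 vs {0.17, 0.17, 0.32, 0.25, 0.23, 0.32} → pass.
TD (methods 1·2): 0.44 vs {0.45, 0.18, 0.34, 0.17, 0.32, 0.23} → fail.
2 of 4 fail.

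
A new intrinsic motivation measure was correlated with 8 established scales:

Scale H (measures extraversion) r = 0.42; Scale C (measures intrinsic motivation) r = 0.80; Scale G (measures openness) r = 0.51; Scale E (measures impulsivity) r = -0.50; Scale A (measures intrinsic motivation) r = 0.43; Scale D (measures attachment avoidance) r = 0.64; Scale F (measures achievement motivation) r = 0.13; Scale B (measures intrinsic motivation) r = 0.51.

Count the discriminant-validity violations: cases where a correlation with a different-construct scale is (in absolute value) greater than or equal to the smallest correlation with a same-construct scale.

3

Convergent (same construct = intrinsic motivation): Scale C, Scale A, Scale B.
Smallest convergent = 0.43. Discriminant |r|: 0.42, 0.51, 0.50, 0.64, 0.13; count ≥ 0.43 → 3.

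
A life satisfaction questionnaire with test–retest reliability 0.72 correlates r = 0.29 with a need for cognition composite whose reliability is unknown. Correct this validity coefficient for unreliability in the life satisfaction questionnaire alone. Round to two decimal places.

0.34

Single correction: r_c = r_obs / √r_xx = 0.29 / √0.72 = 0.29 / 0.8485 ≈ 0.34.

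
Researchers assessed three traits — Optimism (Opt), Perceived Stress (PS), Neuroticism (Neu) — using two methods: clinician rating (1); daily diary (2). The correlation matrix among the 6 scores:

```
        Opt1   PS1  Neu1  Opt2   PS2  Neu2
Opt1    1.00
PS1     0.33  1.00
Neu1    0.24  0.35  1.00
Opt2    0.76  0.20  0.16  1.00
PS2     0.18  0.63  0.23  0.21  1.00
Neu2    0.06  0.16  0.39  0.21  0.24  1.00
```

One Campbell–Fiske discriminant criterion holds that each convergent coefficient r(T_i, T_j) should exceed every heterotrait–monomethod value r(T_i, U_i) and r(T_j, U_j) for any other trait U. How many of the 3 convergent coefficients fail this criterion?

0

Convergent coefficients and their comparison sets:
Opt (methods 1·2): 0.76 vs {0.33, 0.21, 0.24, 0.21} → pass.
PS (methods 1·2): 0.63 vs {0.33, 0.21, 0.35, 0.24} → pass.
Neu (methods 1·2): 0.39 vs {0.24, 0.21, 0.35, 0.24} → pass.
0 of 3 fail.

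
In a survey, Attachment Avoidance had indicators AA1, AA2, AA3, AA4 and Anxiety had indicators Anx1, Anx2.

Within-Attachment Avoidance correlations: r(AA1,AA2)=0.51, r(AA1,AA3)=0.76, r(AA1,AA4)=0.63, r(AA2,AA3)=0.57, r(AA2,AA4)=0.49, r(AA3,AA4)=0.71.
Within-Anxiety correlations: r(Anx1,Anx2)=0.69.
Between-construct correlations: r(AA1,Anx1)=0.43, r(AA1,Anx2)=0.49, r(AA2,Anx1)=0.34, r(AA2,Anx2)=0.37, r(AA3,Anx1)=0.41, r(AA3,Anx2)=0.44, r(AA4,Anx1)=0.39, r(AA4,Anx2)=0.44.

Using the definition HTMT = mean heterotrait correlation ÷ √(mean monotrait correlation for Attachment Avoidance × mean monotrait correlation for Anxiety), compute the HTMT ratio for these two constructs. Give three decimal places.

0.637

Between-construct mean = 3.31/8 = 0.4138.
Mean within-AA = 3.67/6 = 0.6117; mean within-Anx = 0.69/1 = 0.6900.
Geometric mean = √(0.6117 × 0.6900) = 0.6497.
HTMT = 0.4138 / 0.6497 = 0.637.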